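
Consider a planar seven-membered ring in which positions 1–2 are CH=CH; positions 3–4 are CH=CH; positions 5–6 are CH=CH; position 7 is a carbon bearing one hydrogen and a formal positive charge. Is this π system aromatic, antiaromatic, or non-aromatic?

All ring atoms are sp² and supply a p orbital to the ring (every atom in a ring double bond is sp² and brings one electron to the p orbital; the carbocation has an empty p orbital); the conjugation is uninterrupted.
π-electron count: 3 × 2 = 6 from the double-bond units + 0 from the CH(+) atom = 6.
6 = 4(1) + 2, which satisfies Hückel's 4n+2 rule.

Aromatic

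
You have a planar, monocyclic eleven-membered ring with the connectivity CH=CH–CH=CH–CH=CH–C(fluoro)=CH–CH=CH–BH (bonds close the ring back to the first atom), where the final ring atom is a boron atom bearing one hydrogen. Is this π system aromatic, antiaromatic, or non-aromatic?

Aromatic

All ring atoms are sp² and supply a p orbital to the ring (every atom in a ring double bond is sp² and brings one electron to the p orbital; the boron has an empty p orbital); the conjugation is uninterrupted.
Adding the contributions, 5 × 2 = 10 from the double-bond units + 0 from the BH atom = 10.
With 10 π electrons (n = 2), the Hückel 4n+2 condition holds.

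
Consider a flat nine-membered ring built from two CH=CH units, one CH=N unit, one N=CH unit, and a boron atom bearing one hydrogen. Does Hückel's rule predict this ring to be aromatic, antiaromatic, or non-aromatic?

All ring atoms are sp² and supply a p orbital to the ring (every atom in a ring double bond is sp² and brings one electron to the p orbital; each sp² =N– keeps its lone pair in-plane and puts one electron into the π system; the boron has an empty p orbital); the conjugation is uninterrupted.
π-electron count: 4 × 2 = 8 from the double-bond units + 0 from the BH atom = 8.
8 is a 4n count (n = 2), so the planar conjugated ring is antiaromatic.

Antiaromatic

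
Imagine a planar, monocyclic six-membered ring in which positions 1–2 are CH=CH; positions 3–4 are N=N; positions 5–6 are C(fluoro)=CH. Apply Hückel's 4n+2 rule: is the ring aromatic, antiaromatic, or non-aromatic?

Aromatic

Every ring atom contributes a p orbital perpendicular to the ring (each doubly-bonded ring atom is sp² with one p-orbital electron; each =N– nitrogen is pyridine-type (lone pair in the sp² plane, one electron in the p orbital)), so the π system is cyclic and fully conjugated.
π-electron count: 3 × 2 = 6 from the 3 double-bond units.
That gives a 4n+2 count (6, n = 1).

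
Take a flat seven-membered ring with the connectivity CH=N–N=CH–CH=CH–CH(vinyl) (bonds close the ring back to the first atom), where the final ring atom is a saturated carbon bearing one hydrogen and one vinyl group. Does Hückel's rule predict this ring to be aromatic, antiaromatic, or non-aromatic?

Non-aromatic

At the CH(vinyl) position, that saturated carbon is sp³ and has no p orbital in the ring π system; the ring's p-orbital overlap is broken there.
A ring that is not fully conjugated cannot be aromatic or antiaromatic regardless of its π-electron count.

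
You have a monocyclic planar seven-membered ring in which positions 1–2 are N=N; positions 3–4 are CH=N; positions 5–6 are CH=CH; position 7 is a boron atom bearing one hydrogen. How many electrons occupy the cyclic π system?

Check conjugation: each doubly-bonded ring atom is sp² with one p-orbital electron; each =N– nitrogen is pyridine-type (lone pair in the sp² plane, one electron in the p orbital); the boron has an empty p orbital — every position has a p orbital, so the cyclic π system is continuous.
π-electron count: 3 × 2 = 6 from the double-bond units + 0 from the BH atom = 6.

6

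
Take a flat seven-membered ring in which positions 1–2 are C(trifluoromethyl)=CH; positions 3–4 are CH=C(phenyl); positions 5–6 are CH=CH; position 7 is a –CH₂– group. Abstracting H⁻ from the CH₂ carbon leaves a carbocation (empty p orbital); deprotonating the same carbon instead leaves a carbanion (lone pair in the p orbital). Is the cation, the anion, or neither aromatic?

The cation

In either ion the ring is fully conjugated: every atom, including the new sp² carbon, supplies a p orbital.
Cation: 3 × 2 + 0 = 6 π electrons → 4(1)+2, aromatic.
Anion: 3 × 2 + 2 = 8 π electrons → 4(2), antiaromatic.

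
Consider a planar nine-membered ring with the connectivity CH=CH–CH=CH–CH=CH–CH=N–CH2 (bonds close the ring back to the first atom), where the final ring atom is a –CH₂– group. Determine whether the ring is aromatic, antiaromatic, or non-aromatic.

Non-aromatic

The CH2 carbon is saturated: the tetrahedral CH₂ carbon is sp³ and has no p orbital in the ring π system. Conjugation is not continuous around the ring.
Broken conjugation rules out both aromaticity and antiaromaticity.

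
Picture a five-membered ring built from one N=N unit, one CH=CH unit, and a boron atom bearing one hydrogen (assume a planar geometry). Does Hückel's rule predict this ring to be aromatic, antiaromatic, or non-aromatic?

Antiaromatic

The p orbitals form a continuous loop: the double-bond atoms are sp², each contributing one p electron; each sp² =N– keeps its lone pair in-plane and puts one electron into the π system; the boron has an empty p orbital. The ring is fully conjugated.
Tallying contributions gives 2 × 2 = 4 from the double-bond units + 0 from the BH atom = 4.
4 is a 4n count (n = 1), so the planar conjugated ring is antiaromatic.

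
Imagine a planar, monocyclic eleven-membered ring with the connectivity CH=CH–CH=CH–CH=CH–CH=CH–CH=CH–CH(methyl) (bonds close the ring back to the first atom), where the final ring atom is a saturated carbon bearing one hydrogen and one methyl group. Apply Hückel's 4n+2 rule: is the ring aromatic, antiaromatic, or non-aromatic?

Non-aromatic

The CH(methyl) position has four σ bonds — that saturated carbon is sp³ and has no p orbital in the ring π system — so the cyclic conjugation is interrupted.
Hückel's rule only applies to fully conjugated rings, so this one is simply non-aromatic.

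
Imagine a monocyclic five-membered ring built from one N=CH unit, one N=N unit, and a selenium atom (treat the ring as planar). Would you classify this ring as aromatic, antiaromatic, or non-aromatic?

Aromatic

All ring atoms are sp² and supply a p orbital to the ring (every atom in a ring double bond is sp² and brings one electron to the p orbital; each =N– nitrogen is pyridine-type (lone pair in the sp² plane, one electron in the p orbital); the selenium donates one lone pair from its p orbital); the conjugation is uninterrupted.
π-electron count: 2 × 2 = 4 from the double-bond units + 2 from the Se atom = 6.
6 = 4(1) + 2, which satisfies Hückel's 4n+2 rule.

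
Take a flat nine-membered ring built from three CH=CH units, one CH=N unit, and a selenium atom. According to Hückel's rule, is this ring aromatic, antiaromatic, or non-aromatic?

The p orbitals form a continuous loop: every atom in a ring double bond is sp² and brings one electron to the p orbital; each sp² =N– keeps its lone pair in-plane and puts one electron into the π system; the selenium donates one lone pair from its p orbital. The ring is fully conjugated.
Tallying contributions gives 4 × 2 = 8 from the double-bond units + 2 from the Se atom = 10.
That gives a 4n+2 count (10, n = 2).

Aromatic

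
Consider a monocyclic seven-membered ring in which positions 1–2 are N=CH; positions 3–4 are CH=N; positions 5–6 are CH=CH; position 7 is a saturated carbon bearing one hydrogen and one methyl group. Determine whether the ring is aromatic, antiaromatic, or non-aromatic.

The CH(methyl) position has four σ bonds — that saturated carbon is sp³ and has no p orbital in the ring π system — so the cyclic conjugation is interrupted.
A ring that is not fully conjugated cannot be aromatic or antiaromatic regardless of its π-electron count.

Non-aromatic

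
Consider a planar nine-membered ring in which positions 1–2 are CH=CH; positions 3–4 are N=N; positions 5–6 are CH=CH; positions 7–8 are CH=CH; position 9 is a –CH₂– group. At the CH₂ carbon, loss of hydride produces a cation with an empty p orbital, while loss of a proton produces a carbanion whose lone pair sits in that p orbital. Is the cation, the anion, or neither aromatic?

Both ions have a continuous loop of p orbitals — each ring atom is sp².
Cation: 4 × 2 + 0 = 8 π electrons → 4(2), antiaromatic.
Anion: 4 × 2 + 2 = 10 π electrons → 4(2)+2, aromatic.

The anion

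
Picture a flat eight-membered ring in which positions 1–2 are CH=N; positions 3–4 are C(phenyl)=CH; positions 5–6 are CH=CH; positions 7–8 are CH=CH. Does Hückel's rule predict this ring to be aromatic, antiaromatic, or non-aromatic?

All ring atoms are sp² and supply a p orbital to the ring (each doubly-bonded ring atom is sp² with one p-orbital electron; the doubly-bonded nitrogens are pyridine-type — their lone pairs lie in the ring plane, leaving one electron in the p orbital); the conjugation is uninterrupted.
Tallying contributions gives 4 × 2 = 8 from the 4 double-bond units.
8 is a 4n count (n = 2), so the planar conjugated ring is antiaromatic.

Antiaromatic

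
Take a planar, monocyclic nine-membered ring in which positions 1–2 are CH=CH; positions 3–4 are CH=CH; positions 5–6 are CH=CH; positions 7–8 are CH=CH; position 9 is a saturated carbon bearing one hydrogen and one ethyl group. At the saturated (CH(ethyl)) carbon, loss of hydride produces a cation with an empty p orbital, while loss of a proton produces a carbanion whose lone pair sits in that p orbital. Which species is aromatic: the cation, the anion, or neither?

The anion

Once that carbon is sp², every ring atom has a p orbital and both ions are fully conjugated.
Cation: 4 × 2 + 0 = 8 π electrons → 4(2), antiaromatic.
Anion: 4 × 2 + 2 = 10 π electrons → 4(2)+2, aromatic.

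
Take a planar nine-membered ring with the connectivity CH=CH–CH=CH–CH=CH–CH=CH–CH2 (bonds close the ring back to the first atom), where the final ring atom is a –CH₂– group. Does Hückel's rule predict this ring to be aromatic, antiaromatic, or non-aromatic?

The CH2 carbon is saturated: the tetrahedral CH₂ carbon is sp³ and has no p orbital in the ring π system. Conjugation is not continuous around the ring.
Broken conjugation rules out both aromaticity and antiaromaticity.

Non-aromatic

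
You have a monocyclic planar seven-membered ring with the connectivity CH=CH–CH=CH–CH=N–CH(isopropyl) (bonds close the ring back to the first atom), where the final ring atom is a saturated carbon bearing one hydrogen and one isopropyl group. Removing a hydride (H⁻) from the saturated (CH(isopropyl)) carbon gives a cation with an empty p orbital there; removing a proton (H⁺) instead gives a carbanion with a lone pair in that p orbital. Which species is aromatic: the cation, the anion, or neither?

In either ion the ring is fully conjugated: every atom, including the new sp² carbon, supplies a p orbital.
Cation: 3 × 2 + 0 = 6 π electrons → 4(1)+2, aromatic.
Anion: 3 × 2 + 2 = 8 π electrons → 4(2), antiaromatic.

The cation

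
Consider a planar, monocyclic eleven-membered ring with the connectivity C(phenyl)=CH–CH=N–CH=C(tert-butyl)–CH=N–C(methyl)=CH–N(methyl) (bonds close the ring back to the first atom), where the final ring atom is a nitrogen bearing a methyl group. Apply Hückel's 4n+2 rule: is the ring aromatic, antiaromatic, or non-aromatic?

Antiaromatic

All ring atoms are sp² and supply a p orbital to the ring (each doubly-bonded ring atom is sp² with one p-orbital electron; the doubly-bonded nitrogens are pyridine-type — their lone pairs lie in the ring plane, leaving one electron in the p orbital; the pyrrole-type nitrogen donates its lone pair from the p orbital); the conjugation is uninterrupted.
Adding the contributions, 5 × 2 = 10 from the double-bond units + 2 from the N(methyl) atom = 12.
With 12 = 4·3 π electrons, Hückel's rule classifies the planar ring as antiaromatic.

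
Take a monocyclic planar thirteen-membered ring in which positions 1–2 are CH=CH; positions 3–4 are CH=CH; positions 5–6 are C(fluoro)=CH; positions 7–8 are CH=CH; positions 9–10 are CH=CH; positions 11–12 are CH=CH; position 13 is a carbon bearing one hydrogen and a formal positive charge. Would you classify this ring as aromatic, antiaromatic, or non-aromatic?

Antiaromatic

Check conjugation: the double-bond atoms are sp², each contributing one p electron; the carbocation has an empty p orbital — every position has a p orbital, so the cyclic π system is continuous.
Adding the contributions, 6 × 2 = 12 from the double-bond units + 0 from the CH(+) atom = 12.
A 4n π count (12, n = 3) in a planar conjugated ring means antiaromatic.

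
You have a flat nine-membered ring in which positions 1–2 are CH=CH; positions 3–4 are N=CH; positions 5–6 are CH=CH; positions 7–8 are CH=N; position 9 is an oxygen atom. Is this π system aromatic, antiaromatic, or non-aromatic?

Aromatic

The p orbitals form a continuous loop: every atom in a ring double bond is sp² and brings one electron to the p orbital; each sp² =N– keeps its lone pair in-plane and puts one electron into the π system; the oxygen donates one lone pair from its p orbital. The ring is fully conjugated.
Counting π electrons: 4 × 2 = 8 from the double-bond units + 2 from the O atom = 10.
With 10 π electrons (n = 2), the Hückel 4n+2 condition holds.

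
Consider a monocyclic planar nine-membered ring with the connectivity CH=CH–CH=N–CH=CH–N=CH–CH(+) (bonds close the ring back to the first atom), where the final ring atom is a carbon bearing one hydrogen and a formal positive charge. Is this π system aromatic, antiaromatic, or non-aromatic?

Antiaromatic

Every ring atom contributes a p orbital perpendicular to the ring (every atom in a ring double bond is sp² and brings one electron to the p orbital; each sp² =N– keeps its lone pair in-plane and puts one electron into the π system; the carbocation has an empty p orbital), so the π system is cyclic and fully conjugated.
π-electron count: 4 × 2 = 8 from the double-bond units + 0 from the CH(+) atom = 8.
8 = 4(2); a planar, fully conjugated 4n system is antiaromatic.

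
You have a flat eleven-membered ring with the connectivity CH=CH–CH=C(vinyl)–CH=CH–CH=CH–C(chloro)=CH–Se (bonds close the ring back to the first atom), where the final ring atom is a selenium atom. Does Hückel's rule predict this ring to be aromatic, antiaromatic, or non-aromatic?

Check conjugation: the double-bond atoms are sp², each contributing one p electron; the selenium donates one lone pair from its p orbital — every position has a p orbital, so the cyclic π system is continuous.
π-electron count: 5 × 2 = 10 from the double-bond units + 2 from the Se atom = 12.
A 4n π count (12, n = 3) in a planar conjugated ring means antiaromatic.

Antiaromatic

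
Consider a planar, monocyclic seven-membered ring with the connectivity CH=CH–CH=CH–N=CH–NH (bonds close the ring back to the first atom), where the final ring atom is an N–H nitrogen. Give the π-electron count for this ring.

8

Every ring atom contributes a p orbital perpendicular to the ring (the double-bond atoms are sp², each contributing one p electron; each sp² =N– keeps its lone pair in-plane and puts one electron into the π system; the pyrrole-type nitrogen donates its lone pair from the p orbital), so the π system is cyclic and fully conjugated.
Tallying contributions gives 3 × 2 = 6 from the double-bond units + 2 from the NH atom = 8.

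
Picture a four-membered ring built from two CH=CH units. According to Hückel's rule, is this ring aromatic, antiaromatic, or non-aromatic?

The p orbitals form a continuous loop: each doubly-bonded ring atom is sp² with one p-orbital electron. The ring is fully conjugated.
π-electron count: 2 × 2 = 4 from the 2 double-bond units.
4 is a 4n count (n = 1), so the planar conjugated ring is antiaromatic.
This is cyclobutadiene.

Antiaromatic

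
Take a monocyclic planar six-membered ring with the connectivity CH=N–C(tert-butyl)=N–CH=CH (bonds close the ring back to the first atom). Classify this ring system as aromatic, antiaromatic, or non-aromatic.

The p orbitals form a continuous loop: every atom in a ring double bond is sp² and brings one electron to the p orbital; each sp² =N– keeps its lone pair in-plane and puts one electron into the π system. The ring is fully conjugated.
Tallying contributions gives 3 × 2 = 6 from the 3 double-bond units.
That gives a 4n+2 count (6, n = 1).

Aromatic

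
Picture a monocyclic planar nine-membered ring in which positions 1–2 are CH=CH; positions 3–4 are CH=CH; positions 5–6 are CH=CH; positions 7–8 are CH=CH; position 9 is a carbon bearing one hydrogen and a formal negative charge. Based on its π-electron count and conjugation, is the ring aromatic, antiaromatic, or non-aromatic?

Aromatic

The p orbitals form a continuous loop: each doubly-bonded ring atom is sp² with one p-orbital electron; the carbanion's lone pair occupies the p orbital. The ring is fully conjugated.
Counting π electrons: 4 × 2 = 8 from the double-bond units + 2 from the CH(-) atom = 10.
With 10 π electrons (n = 2), the Hückel 4n+2 condition holds.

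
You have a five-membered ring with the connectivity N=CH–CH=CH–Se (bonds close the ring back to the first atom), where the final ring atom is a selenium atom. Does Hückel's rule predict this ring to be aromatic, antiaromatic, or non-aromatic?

Check conjugation: each doubly-bonded ring atom is sp² with one p-orbital electron; each sp² =N– keeps its lone pair in-plane and puts one electron into the π system; the selenium donates one lone pair from its p orbital — every position has a p orbital, so the cyclic π system is continuous.
Adding the contributions, 2 × 2 = 4 from the double-bond units + 2 from the Se atom = 6.
With 6 π electrons (n = 1), the Hückel 4n+2 condition holds.

Aromatic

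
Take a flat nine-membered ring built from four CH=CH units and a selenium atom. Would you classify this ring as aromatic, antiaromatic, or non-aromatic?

Aromatic

All ring atoms are sp² and supply a p orbital to the ring (every atom in a ring double bond is sp² and brings one electron to the p orbital; the selenium donates one lone pair from its p orbital); the conjugation is uninterrupted.
Tallying contributions gives 4 × 2 = 8 from the double-bond units + 2 from the Se atom = 10.
With 10 π electrons (n = 2), the Hückel 4n+2 condition holds.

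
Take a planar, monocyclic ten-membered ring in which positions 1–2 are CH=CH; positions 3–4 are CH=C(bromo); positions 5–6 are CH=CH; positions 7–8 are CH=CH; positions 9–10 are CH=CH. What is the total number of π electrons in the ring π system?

All ring atoms are sp² and supply a p orbital to the ring (the double-bond atoms are sp², each contributing one p electron); the conjugation is uninterrupted.
Tallying contributions gives 5 × 2 = 10 from the 5 double-bond units.

10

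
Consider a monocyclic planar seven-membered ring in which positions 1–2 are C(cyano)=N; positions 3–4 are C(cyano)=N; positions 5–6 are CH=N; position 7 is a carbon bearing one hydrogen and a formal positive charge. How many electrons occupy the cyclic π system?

6

Every ring atom contributes a p orbital perpendicular to the ring (the double-bond atoms are sp², each contributing one p electron; each sp² =N– keeps its lone pair in-plane and puts one electron into the π system; the carbocation has an empty p orbital), so the π system is cyclic and fully conjugated.
Tallying contributions gives 3 × 2 = 6 from the double-bond units + 0 from the CH(+) atom = 6.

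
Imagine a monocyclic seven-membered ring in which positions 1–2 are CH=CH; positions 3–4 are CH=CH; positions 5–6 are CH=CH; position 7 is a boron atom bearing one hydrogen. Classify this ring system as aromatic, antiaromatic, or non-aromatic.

All ring atoms are sp² and supply a p orbital to the ring (the double-bond atoms are sp², each contributing one p electron; the boron has an empty p orbital); the conjugation is uninterrupted.
Tallying contributions gives 3 × 2 = 6 from the double-bond units + 0 from the BH atom = 6.
With 6 π electrons (n = 1), the Hückel 4n+2 condition holds.

Aromatic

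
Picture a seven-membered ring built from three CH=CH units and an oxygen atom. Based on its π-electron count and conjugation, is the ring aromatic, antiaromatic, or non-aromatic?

Antiaromatic

Check conjugation: every atom in a ring double bond is sp² and brings one electron to the p orbital; the oxygen donates one lone pair from its p orbital — every position has a p orbital, so the cyclic π system is continuous.
Tallying contributions gives 3 × 2 = 6 from the double-bond units + 2 from the O atom = 8.
8 = 4(2); a planar, fully conjugated 4n system is antiaromatic.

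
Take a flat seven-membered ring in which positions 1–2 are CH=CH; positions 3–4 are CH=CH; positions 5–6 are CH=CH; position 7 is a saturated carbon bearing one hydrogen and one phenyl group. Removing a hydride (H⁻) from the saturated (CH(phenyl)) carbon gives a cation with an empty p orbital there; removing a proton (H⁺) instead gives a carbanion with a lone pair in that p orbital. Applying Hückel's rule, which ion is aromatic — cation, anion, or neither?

In both ions every ring atom is sp² and contributes a p orbital, so both rings are fully conjugated.
Cation: 3 × 2 + 0 = 6 π electrons → 4(1)+2, aromatic.
Anion: 3 × 2 + 2 = 8 π electrons → 4(2), antiaromatic.

The cation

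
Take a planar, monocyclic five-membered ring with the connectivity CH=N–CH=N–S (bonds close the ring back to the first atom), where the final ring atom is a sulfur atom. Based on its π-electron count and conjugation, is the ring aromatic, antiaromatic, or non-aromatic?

The p orbitals form a continuous loop: each doubly-bonded ring atom is sp² with one p-orbital electron; each sp² =N– keeps its lone pair in-plane and puts one electron into the π system; the sulfur donates one lone pair from its p orbital. The ring is fully conjugated.
Counting π electrons: 2 × 2 = 4 from the double-bond units + 2 from the S atom = 6.
That gives a 4n+2 count (6, n = 1).

Aromatic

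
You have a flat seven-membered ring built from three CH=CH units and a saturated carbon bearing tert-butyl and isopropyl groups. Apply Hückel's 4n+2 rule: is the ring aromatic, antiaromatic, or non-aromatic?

Non-aromatic

The C(tert-butyl)(isopropyl) position has four σ bonds — that saturated carbon is sp³ and has no p orbital in the ring π system — so the cyclic conjugation is interrupted.
A ring that is not fully conjugated cannot be aromatic or antiaromatic regardless of its π-electron count.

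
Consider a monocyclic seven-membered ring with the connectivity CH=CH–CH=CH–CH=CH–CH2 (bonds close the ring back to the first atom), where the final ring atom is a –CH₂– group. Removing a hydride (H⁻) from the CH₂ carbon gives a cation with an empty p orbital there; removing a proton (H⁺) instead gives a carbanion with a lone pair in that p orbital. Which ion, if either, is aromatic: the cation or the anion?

The cation

In both ions every ring atom is sp² and contributes a p orbital, so both rings are fully conjugated.
Cation: 3 × 2 + 0 = 6 π electrons → 4(1)+2, aromatic.
Anion: 3 × 2 + 2 = 8 π electrons → 4(2), antiaromatic.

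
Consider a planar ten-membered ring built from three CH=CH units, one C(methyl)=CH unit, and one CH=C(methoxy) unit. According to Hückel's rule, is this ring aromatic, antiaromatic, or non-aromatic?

Aromatic

All ring atoms are sp² and supply a p orbital to the ring (each doubly-bonded ring atom is sp² with one p-orbital electron); the conjugation is uninterrupted.
Adding the contributions, 5 × 2 = 10 from the 5 double-bond units.
10 = 4(2) + 2, which satisfies Hückel's 4n+2 rule.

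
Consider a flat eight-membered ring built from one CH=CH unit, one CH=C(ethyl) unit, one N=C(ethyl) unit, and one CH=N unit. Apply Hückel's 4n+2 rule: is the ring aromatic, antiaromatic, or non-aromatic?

Antiaromatic

Every ring atom contributes a p orbital perpendicular to the ring (every atom in a ring double bond is sp² and brings one electron to the p orbital; each =N– nitrogen is pyridine-type (lone pair in the sp² plane, one electron in the p orbital)), so the π system is cyclic and fully conjugated.
Adding the contributions, 4 × 2 = 8 from the 4 double-bond units.
A 4n π count (8, n = 2) in a planar conjugated ring means antiaromatic.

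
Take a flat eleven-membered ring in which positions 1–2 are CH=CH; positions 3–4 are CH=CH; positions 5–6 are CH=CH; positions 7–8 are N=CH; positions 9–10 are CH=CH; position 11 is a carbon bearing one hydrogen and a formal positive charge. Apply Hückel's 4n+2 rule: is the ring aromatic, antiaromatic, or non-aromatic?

Every ring atom contributes a p orbital perpendicular to the ring (the double-bond atoms are sp², each contributing one p electron; the doubly-bonded nitrogens are pyridine-type — their lone pairs lie in the ring plane, leaving one electron in the p orbital; the carbocation has an empty p orbital), so the π system is cyclic and fully conjugated.
Tallying contributions gives 5 × 2 = 10 from the double-bond units + 0 from the CH(+) atom = 10.
With 10 π electrons (n = 2), the Hückel 4n+2 condition holds.

Aromatic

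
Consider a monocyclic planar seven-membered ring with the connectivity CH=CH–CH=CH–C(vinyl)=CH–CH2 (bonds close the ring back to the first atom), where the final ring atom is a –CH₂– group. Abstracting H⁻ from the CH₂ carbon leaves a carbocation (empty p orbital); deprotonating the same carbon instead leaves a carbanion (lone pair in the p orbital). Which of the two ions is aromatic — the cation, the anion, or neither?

The cation

Once that carbon is sp², every ring atom has a p orbital and both ions are fully conjugated.
Cation: 3 × 2 + 0 = 6 π electrons → 4(1)+2, aromatic.
Anion: 3 × 2 + 2 = 8 π electrons → 4(2), antiaromatic.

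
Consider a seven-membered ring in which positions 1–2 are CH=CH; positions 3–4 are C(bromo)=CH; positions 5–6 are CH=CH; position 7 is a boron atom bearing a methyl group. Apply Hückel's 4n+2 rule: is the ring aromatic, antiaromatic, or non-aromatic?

Check conjugation: each doubly-bonded ring atom is sp² with one p-orbital electron; the boron has an empty p orbital — every position has a p orbital, so the cyclic π system is continuous.
Adding the contributions, 3 × 2 = 6 from the double-bond units + 0 from the B(methyl) atom = 6.
That gives a 4n+2 count (6, n = 1).

Aromatic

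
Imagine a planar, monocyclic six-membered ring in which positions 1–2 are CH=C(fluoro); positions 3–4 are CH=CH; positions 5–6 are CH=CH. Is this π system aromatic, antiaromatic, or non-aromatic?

Aromatic

The p orbitals form a continuous loop: each doubly-bonded ring atom is sp² with one p-orbital electron. The ring is fully conjugated.
π-electron count: 3 × 2 = 6 from the 3 double-bond units.
That gives a 4n+2 count (6, n = 1).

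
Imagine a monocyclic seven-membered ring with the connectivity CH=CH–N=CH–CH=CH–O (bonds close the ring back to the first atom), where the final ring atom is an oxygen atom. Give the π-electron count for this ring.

The p orbitals form a continuous loop: the double-bond atoms are sp², each contributing one p electron; each =N– nitrogen is pyridine-type (lone pair in the sp² plane, one electron in the p orbital); the oxygen donates one lone pair from its p orbital. The ring is fully conjugated.
Adding the contributions, 3 × 2 = 6 from the double-bond units + 2 from the O atom = 8.

8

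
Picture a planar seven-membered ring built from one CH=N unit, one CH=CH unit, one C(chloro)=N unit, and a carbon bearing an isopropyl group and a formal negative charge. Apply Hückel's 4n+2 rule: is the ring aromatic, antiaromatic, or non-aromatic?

Check conjugation: each doubly-bonded ring atom is sp² with one p-orbital electron; each =N– nitrogen is pyridine-type (lone pair in the sp² plane, one electron in the p orbital); the carbanion's lone pair occupies the p orbital — every position has a p orbital, so the cyclic π system is continuous.
Adding the contributions, 3 × 2 = 6 from the double-bond units + 2 from the C(isopropyl)(-) atom = 8.
8 is a 4n count (n = 2), so the planar conjugated ring is antiaromatic.

Antiaromatic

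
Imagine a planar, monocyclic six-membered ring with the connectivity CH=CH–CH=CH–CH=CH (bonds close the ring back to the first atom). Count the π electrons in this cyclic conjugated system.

6

Check conjugation: the double-bond atoms are sp², each contributing one p electron — every position has a p orbital, so the cyclic π system is continuous.
Counting π electrons: 3 × 2 = 6 from the 3 double-bond units.
(The species described is benzene.)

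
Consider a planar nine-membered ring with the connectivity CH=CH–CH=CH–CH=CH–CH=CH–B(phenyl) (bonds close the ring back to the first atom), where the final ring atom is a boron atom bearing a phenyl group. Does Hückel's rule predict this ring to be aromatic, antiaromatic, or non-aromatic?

Antiaromatic

All ring atoms are sp² and supply a p orbital to the ring (each doubly-bonded ring atom is sp² with one p-orbital electron; the boron has an empty p orbital); the conjugation is uninterrupted.
π-electron count: 4 × 2 = 8 from the double-bond units + 0 from the B(phenyl) atom = 8.
8 is a 4n count (n = 2), so the planar conjugated ring is antiaromatic.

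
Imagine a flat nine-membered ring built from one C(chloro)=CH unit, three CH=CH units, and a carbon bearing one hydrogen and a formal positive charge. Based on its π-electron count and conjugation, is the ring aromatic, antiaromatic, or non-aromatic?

Antiaromatic

All ring atoms are sp² and supply a p orbital to the ring (every atom in a ring double bond is sp² and brings one electron to the p orbital; the carbocation has an empty p orbital); the conjugation is uninterrupted.
Tallying contributions gives 4 × 2 = 8 from the double-bond units + 0 from the CH(+) atom = 8.
With 8 = 4·2 π electrons, Hückel's rule classifies the planar ring as antiaromatic.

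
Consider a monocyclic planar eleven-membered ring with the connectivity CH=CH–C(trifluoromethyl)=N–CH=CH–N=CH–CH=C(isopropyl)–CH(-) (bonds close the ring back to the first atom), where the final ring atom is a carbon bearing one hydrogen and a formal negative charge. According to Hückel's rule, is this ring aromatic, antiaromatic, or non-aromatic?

Antiaromatic

All ring atoms are sp² and supply a p orbital to the ring (each doubly-bonded ring atom is sp² with one p-orbital electron; the doubly-bonded nitrogens are pyridine-type — their lone pairs lie in the ring plane, leaving one electron in the p orbital; the carbanion's lone pair occupies the p orbital); the conjugation is uninterrupted.
Counting π electrons: 5 × 2 = 10 from the double-bond units + 2 from the CH(-) atom = 12.
12 is a 4n count (n = 3), so the planar conjugated ring is antiaromatic.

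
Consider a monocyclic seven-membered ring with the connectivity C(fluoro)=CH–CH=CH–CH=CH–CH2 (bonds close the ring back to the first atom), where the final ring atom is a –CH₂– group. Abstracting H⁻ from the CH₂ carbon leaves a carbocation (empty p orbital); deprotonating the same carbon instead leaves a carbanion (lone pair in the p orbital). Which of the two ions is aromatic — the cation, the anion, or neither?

The cation

In both ions every ring atom is sp² and contributes a p orbital, so both rings are fully conjugated.
Cation: 3 × 2 + 0 = 6 π electrons → 4(1)+2, aromatic.
Anion: 3 × 2 + 2 = 8 π electrons → 4(2), antiaromatic.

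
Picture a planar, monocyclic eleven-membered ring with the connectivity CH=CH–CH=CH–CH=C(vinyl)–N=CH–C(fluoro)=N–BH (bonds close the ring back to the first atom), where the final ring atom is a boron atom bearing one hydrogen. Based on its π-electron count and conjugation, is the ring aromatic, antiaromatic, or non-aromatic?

All ring atoms are sp² and supply a p orbital to the ring (the double-bond atoms are sp², each contributing one p electron; the doubly-bonded nitrogens are pyridine-type — their lone pairs lie in the ring plane, leaving one electron in the p orbital; the boron has an empty p orbital); the conjugation is uninterrupted.
Adding the contributions, 5 × 2 = 10 from the double-bond units + 0 from the BH atom = 10.
10 = 4(2) + 2, which satisfies Hückel's 4n+2 rule.

Aromatic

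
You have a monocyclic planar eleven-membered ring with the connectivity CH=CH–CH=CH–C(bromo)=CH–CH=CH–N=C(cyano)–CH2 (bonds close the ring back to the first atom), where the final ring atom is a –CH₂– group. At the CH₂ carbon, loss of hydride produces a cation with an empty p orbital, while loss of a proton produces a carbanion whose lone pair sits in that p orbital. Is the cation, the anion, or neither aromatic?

Once that carbon is sp², every ring atom has a p orbital and both ions are fully conjugated.
Cation: 5 × 2 + 0 = 10 π electrons → 4(2)+2, aromatic.
Anion: 5 × 2 + 2 = 12 π electrons → 4(3), antiaromatic.

The cation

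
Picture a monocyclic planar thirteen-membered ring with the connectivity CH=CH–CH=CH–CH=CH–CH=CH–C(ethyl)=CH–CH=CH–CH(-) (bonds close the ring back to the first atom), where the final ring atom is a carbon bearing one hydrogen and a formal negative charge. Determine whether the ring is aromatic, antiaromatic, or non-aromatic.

Check conjugation: the double-bond atoms are sp², each contributing one p electron; the carbanion's lone pair occupies the p orbital — every position has a p orbital, so the cyclic π system is continuous.
Tallying contributions gives 6 × 2 = 12 from the double-bond units + 2 from the CH(-) atom = 14.
14 = 4(3) + 2, which satisfies Hückel's 4n+2 rule.

Aromatic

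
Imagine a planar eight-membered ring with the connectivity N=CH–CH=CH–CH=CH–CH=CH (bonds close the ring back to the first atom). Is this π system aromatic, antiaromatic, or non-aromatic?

Antiaromatic

All ring atoms are sp² and supply a p orbital to the ring (the double-bond atoms are sp², each contributing one p electron; each =N– nitrogen is pyridine-type (lone pair in the sp² plane, one electron in the p orbital)); the conjugation is uninterrupted.
Counting π electrons: 4 × 2 = 8 from the 4 double-bond units.
A 4n π count (8, n = 2) in a planar conjugated ring means antiaromatic.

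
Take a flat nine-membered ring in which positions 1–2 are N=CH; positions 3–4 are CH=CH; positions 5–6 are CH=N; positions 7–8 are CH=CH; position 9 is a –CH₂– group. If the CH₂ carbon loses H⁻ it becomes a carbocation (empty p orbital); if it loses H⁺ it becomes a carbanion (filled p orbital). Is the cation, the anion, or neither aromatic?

The anion

In both ions every ring atom is sp² and contributes a p orbital, so both rings are fully conjugated.
Cation: 4 × 2 + 0 = 8 π electrons → 4(2), antiaromatic.
Anion: 4 × 2 + 2 = 10 π electrons → 4(2)+2, aromatic.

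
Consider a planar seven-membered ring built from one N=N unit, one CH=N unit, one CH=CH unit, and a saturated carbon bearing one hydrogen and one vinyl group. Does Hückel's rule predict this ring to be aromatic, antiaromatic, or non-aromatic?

Non-aromatic

Because that saturated carbon is sp³ and has no p orbital in the ring π system at the CH(vinyl) position, the π system cannot extend all the way around the ring.
Hückel's rule only applies to fully conjugated rings, so this one is simply non-aromatic.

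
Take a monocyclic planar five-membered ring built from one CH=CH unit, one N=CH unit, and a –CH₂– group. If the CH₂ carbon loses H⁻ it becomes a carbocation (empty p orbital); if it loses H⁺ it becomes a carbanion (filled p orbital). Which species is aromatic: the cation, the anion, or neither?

The anion

Both ions have a continuous loop of p orbitals — each ring atom is sp².
Cation: 2 × 2 + 0 = 4 π electrons → 4(1), antiaromatic.
Anion: 2 × 2 + 2 = 6 π electrons → 4(1)+2, aromatic.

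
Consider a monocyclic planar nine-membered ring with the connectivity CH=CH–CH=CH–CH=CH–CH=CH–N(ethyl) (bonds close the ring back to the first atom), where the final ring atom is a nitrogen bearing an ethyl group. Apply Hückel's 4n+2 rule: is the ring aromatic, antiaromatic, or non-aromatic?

Check conjugation: each doubly-bonded ring atom is sp² with one p-orbital electron; the pyrrole-type nitrogen donates its lone pair from the p orbital — every position has a p orbital, so the cyclic π system is continuous.
Adding the contributions, 4 × 2 = 8 from the double-bond units + 2 from the N(ethyl) atom = 10.
With 10 π electrons (n = 2), the Hückel 4n+2 condition holds.

Aromatic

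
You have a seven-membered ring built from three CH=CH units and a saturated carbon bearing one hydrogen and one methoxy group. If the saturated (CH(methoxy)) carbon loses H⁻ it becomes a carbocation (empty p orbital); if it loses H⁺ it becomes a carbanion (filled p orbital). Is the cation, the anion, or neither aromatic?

In either ion the ring is fully conjugated: every atom, including the new sp² carbon, supplies a p orbital.
Cation: 3 × 2 + 0 = 6 π electrons → 4(1)+2, aromatic.
Anion: 3 × 2 + 2 = 8 π electrons → 4(2), antiaromatic.

The cation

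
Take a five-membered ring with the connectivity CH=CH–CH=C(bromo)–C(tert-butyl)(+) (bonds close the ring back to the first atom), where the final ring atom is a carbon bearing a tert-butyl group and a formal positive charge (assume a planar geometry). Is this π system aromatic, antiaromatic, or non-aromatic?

Every ring atom contributes a p orbital perpendicular to the ring (each doubly-bonded ring atom is sp² with one p-orbital electron; the carbocation has an empty p orbital), so the π system is cyclic and fully conjugated.
Counting π electrons: 2 × 2 = 4 from the double-bond units + 0 from the C(tert-butyl)(+) atom = 4.
4 = 4(1); a planar, fully conjugated 4n system is antiaromatic.

Antiaromatic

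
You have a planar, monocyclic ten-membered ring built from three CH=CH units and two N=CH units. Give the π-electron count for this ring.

10

All ring atoms are sp² and supply a p orbital to the ring (the double-bond atoms are sp², each contributing one p electron; each =N– nitrogen is pyridine-type (lone pair in the sp² plane, one electron in the p orbital)); the conjugation is uninterrupted.
Tallying contributions gives 5 × 2 = 10 from the 5 double-bond units.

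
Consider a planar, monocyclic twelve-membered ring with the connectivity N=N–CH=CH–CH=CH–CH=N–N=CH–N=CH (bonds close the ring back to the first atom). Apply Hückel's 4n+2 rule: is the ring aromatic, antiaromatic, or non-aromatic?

The p orbitals form a continuous loop: the double-bond atoms are sp², each contributing one p electron; each =N– nitrogen is pyridine-type (lone pair in the sp² plane, one electron in the p orbital). The ring is fully conjugated.
Adding the contributions, 6 × 2 = 12 from the 6 double-bond units.
With 12 = 4·3 π electrons, Hückel's rule classifies the planar ring as antiaromatic.

Antiaromatic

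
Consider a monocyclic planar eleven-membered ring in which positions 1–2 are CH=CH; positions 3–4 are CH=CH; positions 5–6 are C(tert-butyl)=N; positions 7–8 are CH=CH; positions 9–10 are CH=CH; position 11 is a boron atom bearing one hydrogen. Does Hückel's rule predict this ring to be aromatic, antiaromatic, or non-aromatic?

Check conjugation: the double-bond atoms are sp², each contributing one p electron; each =N– nitrogen is pyridine-type (lone pair in the sp² plane, one electron in the p orbital); the boron has an empty p orbital — every position has a p orbital, so the cyclic π system is continuous.
Adding the contributions, 5 × 2 = 10 from the double-bond units + 0 from the BH atom = 10.
10 = 4(2) + 2, which satisfies Hückel's 4n+2 rule.

Aromatic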